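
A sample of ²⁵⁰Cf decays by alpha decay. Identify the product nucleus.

Alpha decay: mass number changes by -4, atomic number by -2.
A: 250 − 4 = 246; Z: 98 − 2 = 96.
Z = 96 is curium, so the daughter is ²⁴⁶Cm.

Cm-246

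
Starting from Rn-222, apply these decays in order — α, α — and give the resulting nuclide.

Start: (A, Z) = (222, 86).
After α: (218, 84).
After α: (214, 82).
Z = 82 is lead.

Pb-214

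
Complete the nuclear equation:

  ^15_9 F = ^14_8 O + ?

proton

Conserve mass number: 15 = 14 + A, so A = 1.
Conserve atomic number: 9 = 8 + Z, so Z = 1.
A = 1 and Z = 1 is ^1_1 H — a proton.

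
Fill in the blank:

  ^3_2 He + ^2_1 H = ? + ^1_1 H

Conserve mass number: 3 + 2 = A + 1, so A = 4.
Conserve atomic number: 2 + 1 = Z + 1, so Z = 2.
A = 4 and Z = 2 is ^4_2 He — an alpha particle.

He-4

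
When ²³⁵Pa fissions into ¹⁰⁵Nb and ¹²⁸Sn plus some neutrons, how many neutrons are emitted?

Conserve mass number: 235 = 105 + 128 + k, so k = 235 − 233 = 2.
Check atomic number: 91 = 41 + 50 + 0 = 91. ✓

2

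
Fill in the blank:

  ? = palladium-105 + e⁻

Conserve mass number: A = 105 + 0, so A = 105.
Conserve atomic number: Z = 46 − 1, so Z = 45.
Z = 45 is rhodium, so the species is rhodium-105.

Rh-105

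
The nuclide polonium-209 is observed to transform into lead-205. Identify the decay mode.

alpha decay

ΔA = 205 − 209 = -4; ΔZ = 82 − 84 = -2.
A drops by 4 and Z drops by 2 — the signature of alpha emission.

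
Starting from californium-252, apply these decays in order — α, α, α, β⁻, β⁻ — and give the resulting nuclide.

Pu-240

Start: (A, Z) = (252, 98).
After α: (248, 96).
After α: (244, 94).
After α: (240, 92).
After β⁻: (240, 93).
After β⁻: (240, 94).
Z = 94 is plutonium.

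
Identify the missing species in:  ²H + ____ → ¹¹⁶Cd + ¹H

Conserve mass number: 2 + A = 116 + 1, so A = 115.
Conserve atomic number: 1 + Z = 48 + 1, so Z = 48.
Z = 48 is cadmium, so the species is ¹¹⁵Cd.

Cd-115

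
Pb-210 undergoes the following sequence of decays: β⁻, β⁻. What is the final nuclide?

Po-210

Start: (A, Z) = (210, 82).
After β⁻: (210, 83).
After β⁻: (210, 84).
Z = 84 is polonium.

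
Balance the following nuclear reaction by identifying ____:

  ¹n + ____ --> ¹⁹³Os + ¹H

Conserve mass number: 1 + A = 193 + 1, so A = 193.
Conserve atomic number: 0 + Z = 76 + 1, so Z = 77.
Z = 77 is iridium, so the species is ¹⁹³Ir.

Ir-193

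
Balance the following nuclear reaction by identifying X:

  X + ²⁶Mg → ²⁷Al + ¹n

Conserve mass number: A + 26 = 27 + 1, so A = 2.
Conserve atomic number: Z + 12 = 13 + 0, so Z = 1.
A = 2 and Z = 1 is ²H — a deuteron.

deuteron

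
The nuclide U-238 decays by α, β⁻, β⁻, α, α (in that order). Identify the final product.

Ra-226

Start: (A, Z) = (238, 92).
After α: (234, 90).
After β⁻: (234, 91).
After β⁻: (234, 92).
After α: (230, 90).
After α: (226, 88).
Z = 88 is radium.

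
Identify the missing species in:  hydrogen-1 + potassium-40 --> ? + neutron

Conserve mass number: 1 + 40 = A + 1, so A = 40.
Conserve atomic number: 1 + 19 = Z + 0, so Z = 20.
Z = 20 is calcium, so the species is calcium-40.

Ca-40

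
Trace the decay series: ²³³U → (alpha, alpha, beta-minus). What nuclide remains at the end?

Ac-225

Start: (A, Z) = (233, 92).
After α: (229, 90).
After α: (225, 88).
After β⁻: (225, 89).
Z = 89 is actinium.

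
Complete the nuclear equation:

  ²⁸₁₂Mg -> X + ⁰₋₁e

Al-28

Conserve mass number: 28 = A + 0, so A = 28.
Conserve atomic number: 12 = Z − 1, so Z = 13.
Z = 13 is aluminium, so the species is ²⁸₁₃Al.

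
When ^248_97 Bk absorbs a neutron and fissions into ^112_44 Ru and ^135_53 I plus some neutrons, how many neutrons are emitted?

2

Conserve mass number: 249 = 112 + 135 + k, so k = 249 − 247 = 2.
Check atomic number: 97 = 44 + 53 + 0 = 97. ✓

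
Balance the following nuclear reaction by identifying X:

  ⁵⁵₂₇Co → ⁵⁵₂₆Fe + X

positron

Conserve mass number: 55 = 55 + A, so A = 0.
Conserve atomic number: 27 = 26 + Z, so Z = 1.
A = 0 and Z = 1 is ⁰₁e — a positron.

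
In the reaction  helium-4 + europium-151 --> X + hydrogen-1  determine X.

Gd-154

Conserve mass number: 4 + 151 = A + 1, so A = 154.
Conserve atomic number: 2 + 63 = Z + 1, so Z = 64.
Z = 64 is gadolinium, so the species is gadolinium-154.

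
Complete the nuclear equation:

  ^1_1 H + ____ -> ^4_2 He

Conserve mass number: 1 + A = 4, so A = 3.
Conserve atomic number: 1 + Z = 2, so Z = 1.
A = 3 and Z = 1 is ^3_1 H — a triton.

triton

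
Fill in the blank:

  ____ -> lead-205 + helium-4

Conserve mass number: A = 205 + 4, so A = 209.
Conserve atomic number: Z = 82 + 2, so Z = 84.
Z = 84 is polonium, so the species is polonium-209.

Po-209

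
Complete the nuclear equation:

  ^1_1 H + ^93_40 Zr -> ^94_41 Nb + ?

Conserve mass number: 1 + 93 = 94 + A, so A = 0.
Conserve atomic number: 1 + 40 = 41 + Z, so Z = 0.
A = 0 and Z = 0 is ^0_0 γ — a gamma ray.

gamma ray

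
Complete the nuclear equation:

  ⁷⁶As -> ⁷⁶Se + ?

Conserve mass number: 76 = 76 + A, so A = 0.
Conserve atomic number: 33 = 34 + Z, so Z = -1.
A = 0 and Z = -1 is e⁻ — a beta-minus particle.

beta-minus particle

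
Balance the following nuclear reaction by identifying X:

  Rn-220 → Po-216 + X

Conserve mass number: 220 = 216 + A, so A = 4.
Conserve atomic number: 86 = 84 + Z, so Z = 2.
A = 4 and Z = 2 is He-4 — an alpha particle.

alpha particle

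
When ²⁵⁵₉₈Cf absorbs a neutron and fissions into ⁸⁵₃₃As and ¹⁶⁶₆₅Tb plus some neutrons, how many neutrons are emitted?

5

Conserve mass number: 256 = 85 + 166 + k, so k = 256 − 251 = 5.
Check atomic number: 98 = 33 + 65 + 0 = 98. ✓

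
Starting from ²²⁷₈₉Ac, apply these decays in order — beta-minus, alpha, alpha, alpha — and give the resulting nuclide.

Start: (A, Z) = (227, 89).
After β⁻: (227, 90).
After α: (223, 88).
After α: (219, 86).
After α: (215, 84).
Z = 84 is polonium.

Po-215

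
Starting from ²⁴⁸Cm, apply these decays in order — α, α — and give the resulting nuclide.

Start: (A, Z) = (248, 96).
After α: (244, 94).
After α: (240, 92).
Z = 92 is uranium.

U-240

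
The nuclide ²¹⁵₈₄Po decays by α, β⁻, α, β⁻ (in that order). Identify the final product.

Pb-207

Start: (A, Z) = (215, 84).
After α: (211, 82).
After β⁻: (211, 83).
After α: (207, 81).
After β⁻: (207, 82).
Z = 82 is lead.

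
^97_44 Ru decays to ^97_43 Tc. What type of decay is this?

ΔA = 97 − 97 = 0; ΔZ = 43 − 44 = -1.
A is unchanged and Z drops by 1 — a proton has become a neutron (β⁺ emission or electron capture).

beta-plus decay or electron capture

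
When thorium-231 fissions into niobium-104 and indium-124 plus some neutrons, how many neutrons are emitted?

3

Conserve mass number: 231 = 104 + 124 + k, so k = 231 − 228 = 3.
Check atomic number: 90 = 41 + 49 + 0 = 90. ✓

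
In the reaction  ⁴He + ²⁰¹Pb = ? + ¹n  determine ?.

Po-204

Conserve mass number: 4 + 201 = A + 1, so A = 204.
Conserve atomic number: 2 + 82 = Z + 0, so Z = 84.
Z = 84 is polonium, so the species is ²⁰⁴Po.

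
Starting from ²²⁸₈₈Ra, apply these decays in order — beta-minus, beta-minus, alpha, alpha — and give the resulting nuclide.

Start: (A, Z) = (228, 88).
After β⁻: (228, 89).
After β⁻: (228, 90).
After α: (224, 88).
After α: (220, 86).
Z = 86 is radon.

Rn-220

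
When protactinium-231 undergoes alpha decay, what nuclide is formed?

Ac-227

Alpha decay: mass number changes by -4, atomic number by -2.
A: 231 − 4 = 227; Z: 91 − 2 = 89.
Z = 89 is actinium, so the daughter is actinium-227.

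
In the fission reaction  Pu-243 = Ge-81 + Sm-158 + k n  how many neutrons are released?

4

Conserve mass number: 243 = 81 + 158 + k, so k = 243 − 239 = 4.
Check atomic number: 94 = 32 + 62 + 0 = 94. ✓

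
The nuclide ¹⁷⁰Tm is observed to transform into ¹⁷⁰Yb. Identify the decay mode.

ΔA = 170 − 170 = 0; ΔZ = 70 − 69 = +1.
A is unchanged and Z rises by 1 — a neutron has become a proton (β⁻ decay).

beta-minus decay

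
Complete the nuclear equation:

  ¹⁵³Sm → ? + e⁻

Conserve mass number: 153 = A + 0, so A = 153.
Conserve atomic number: 62 = Z − 1, so Z = 63.
Z = 63 is europium, so the species is ¹⁵³Eu.

Eu-153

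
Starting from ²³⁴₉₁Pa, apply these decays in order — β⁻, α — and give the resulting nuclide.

Th-230

Start: (A, Z) = (234, 91).
After β⁻: (234, 92).
After α: (230, 90).
Z = 90 is thorium.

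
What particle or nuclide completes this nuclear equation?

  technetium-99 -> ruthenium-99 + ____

beta-minus particle

Conserve mass number: 99 = 99 + A, so A = 0.
Conserve atomic number: 43 = 44 + Z, so Z = -1.
A = 0 and Z = -1 is e⁻ — a beta-minus particle.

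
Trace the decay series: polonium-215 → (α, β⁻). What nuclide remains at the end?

Bi-211

Start: (A, Z) = (215, 84).
After α: (211, 82).
After β⁻: (211, 83).
Z = 83 is bismuth.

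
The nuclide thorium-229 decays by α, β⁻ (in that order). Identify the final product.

Start: (A, Z) = (229, 90).
After α: (225, 88).
After β⁻: (225, 89).
Z = 89 is actinium.

Ac-225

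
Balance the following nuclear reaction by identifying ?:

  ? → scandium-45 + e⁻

Ca-45

Conserve mass number: A = 45 + 0, so A = 45.
Conserve atomic number: Z = 21 − 1, so Z = 20.
Z = 20 is calcium, so the species is calcium-45.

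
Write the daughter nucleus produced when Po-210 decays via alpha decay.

Pb-206

Alpha decay: mass number changes by -4, atomic number by -2.
A: 210 − 4 = 206; Z: 84 − 2 = 82.
Z = 82 is lead, so the daughter is Pb-206.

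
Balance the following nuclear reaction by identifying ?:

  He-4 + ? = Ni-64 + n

Fe-61

Conserve mass number: 4 + A = 64 + 1, so A = 61.
Conserve atomic number: 2 + Z = 28 + 0, so Z = 26.
Z = 26 is iron, so the species is Fe-61.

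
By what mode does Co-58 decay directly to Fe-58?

beta-plus decay or electron capture

ΔA = 58 − 58 = 0; ΔZ = 26 − 27 = -1.
A is unchanged and Z drops by 1 — a proton has become a neutron (β⁺ emission or electron capture).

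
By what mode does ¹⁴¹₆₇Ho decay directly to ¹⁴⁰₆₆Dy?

proton emission

ΔA = 140 − 141 = -1; ΔZ = 66 − 67 = -1.
A drops by 1 and Z drops by 1 — a proton was emitted.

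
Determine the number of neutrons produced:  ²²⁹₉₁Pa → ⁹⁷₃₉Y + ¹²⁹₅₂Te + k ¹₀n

3

Conserve mass number: 229 = 97 + 129 + k, so k = 229 − 226 = 3.
Check atomic number: 91 = 39 + 52 + 0 = 91. ✓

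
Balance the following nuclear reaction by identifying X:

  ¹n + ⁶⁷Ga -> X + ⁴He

Conserve mass number: 1 + 67 = A + 4, so A = 64.
Conserve atomic number: 0 + 31 = Z + 2, so Z = 29.
Z = 29 is copper, so the species is ⁶⁴Cu.

Cu-64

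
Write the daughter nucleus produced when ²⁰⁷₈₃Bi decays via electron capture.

Electron capture: mass number changes by +0, atomic number by -1.
A: 207 = 207; Z: 83 − 1 = 82.
Z = 82 is lead, so the daughter is ²⁰⁷₈₂Pb.

Pb-207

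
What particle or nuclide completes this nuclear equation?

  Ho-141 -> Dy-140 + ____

Conserve mass number: 141 = 140 + A, so A = 1.
Conserve atomic number: 67 = 66 + Z, so Z = 1.
A = 1 and Z = 1 is H-1 — a proton.

proton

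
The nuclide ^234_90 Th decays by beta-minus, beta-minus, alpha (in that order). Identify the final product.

Th-230

Start: (A, Z) = (234, 90).
After β⁻: (234, 91).
After β⁻: (234, 92).
After α: (230, 90).
Z = 90 is thorium.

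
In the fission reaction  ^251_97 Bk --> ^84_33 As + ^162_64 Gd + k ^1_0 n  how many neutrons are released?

Conserve mass number: 251 = 84 + 162 + k, so k = 251 − 246 = 5.
Check atomic number: 97 = 33 + 64 + 0 = 97. ✓

5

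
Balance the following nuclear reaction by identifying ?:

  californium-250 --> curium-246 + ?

alpha particle

Conserve mass number: 250 = 246 + A, so A = 4.
Conserve atomic number: 98 = 96 + Z, so Z = 2.
A = 4 and Z = 2 is helium-4 — an alpha particle.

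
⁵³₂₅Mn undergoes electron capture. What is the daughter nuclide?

Cr-53

Electron capture: mass number changes by +0, atomic number by -1.
A: 53 = 53; Z: 25 − 1 = 24.
Z = 24 is chromium, so the daughter is ⁵³₂₄Cr.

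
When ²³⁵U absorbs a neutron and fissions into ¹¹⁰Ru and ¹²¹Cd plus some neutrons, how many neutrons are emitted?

5

Conserve mass number: 236 = 110 + 121 + k, so k = 236 − 231 = 5.
Check atomic number: 92 = 44 + 48 + 0 = 92. ✓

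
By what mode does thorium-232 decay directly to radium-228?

ΔA = 228 − 232 = -4; ΔZ = 88 − 90 = -2.
A drops by 4 and Z drops by 2 — the signature of alpha emission.

alpha decay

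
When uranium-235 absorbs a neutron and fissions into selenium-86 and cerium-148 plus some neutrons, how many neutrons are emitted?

Conserve mass number: 236 = 86 + 148 + k, so k = 236 − 234 = 2.
Check atomic number: 92 = 34 + 58 + 0 = 92. ✓

2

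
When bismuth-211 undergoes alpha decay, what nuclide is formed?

Alpha decay: mass number changes by -4, atomic number by -2.
A: 211 − 4 = 207; Z: 83 − 2 = 81.
Z = 81 is thallium, so the daughter is thallium-207.

Tl-207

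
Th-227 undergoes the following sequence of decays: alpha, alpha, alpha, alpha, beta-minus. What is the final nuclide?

Start: (A, Z) = (227, 90).
After α: (223, 88).
After α: (219, 86).
After α: (215, 84).
After α: (211, 82).
After β⁻: (211, 83).
Z = 83 is bismuth.

Bi-211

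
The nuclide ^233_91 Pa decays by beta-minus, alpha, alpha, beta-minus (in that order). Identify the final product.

Start: (A, Z) = (233, 91).
After β⁻: (233, 92).
After α: (229, 90).
After α: (225, 88).
After β⁻: (225, 89).
Z = 89 is actinium.

Ac-225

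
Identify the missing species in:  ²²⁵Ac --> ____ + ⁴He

Conserve mass number: 225 = A + 4, so A = 221.
Conserve atomic number: 89 = Z + 2, so Z = 87.
Z = 87 is francium, so the species is ²²¹Fr.

Fr-221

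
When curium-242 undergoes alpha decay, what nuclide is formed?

Pu-238

Alpha decay: mass number changes by -4, atomic number by -2.
A: 242 − 4 = 238; Z: 96 − 2 = 94.
Z = 94 is plutonium, so the daughter is plutonium-238.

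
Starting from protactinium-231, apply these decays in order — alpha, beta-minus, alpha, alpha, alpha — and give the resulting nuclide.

Start: (A, Z) = (231, 91).
After α: (227, 89).
After β⁻: (227, 90).
After α: (223, 88).
After α: (219, 86).
After α: (215, 84).
Z = 84 is polonium.

Po-215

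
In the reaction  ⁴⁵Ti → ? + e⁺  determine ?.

Conserve mass number: 45 = A + 0, so A = 45.
Conserve atomic number: 22 = Z + 1, so Z = 21.
Z = 21 is scandium, so the species is ⁴⁵Sc.

Sc-45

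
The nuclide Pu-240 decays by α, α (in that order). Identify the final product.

Start: (A, Z) = (240, 94).
After α: (236, 92).
After α: (232, 90).
Z = 90 is thorium.

Th-232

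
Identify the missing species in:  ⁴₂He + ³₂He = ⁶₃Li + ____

proton

Conserve mass number: 4 + 3 = 6 + A, so A = 1.
Conserve atomic number: 2 + 2 = 3 + Z, so Z = 1.
A = 1 and Z = 1 is ¹₁H — a proton.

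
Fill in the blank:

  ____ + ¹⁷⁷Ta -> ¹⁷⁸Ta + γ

Conserve mass number: A + 177 = 178 + 0, so A = 1.
Conserve atomic number: Z + 73 = 73 + 0, so Z = 0.
A = 1 and Z = 0 is ¹n — a neutron.

neutron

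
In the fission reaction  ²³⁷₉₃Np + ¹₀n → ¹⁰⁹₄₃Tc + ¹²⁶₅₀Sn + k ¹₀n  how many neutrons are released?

3

Conserve mass number: 238 = 109 + 126 + k, so k = 238 − 235 = 3.
Check atomic number: 93 = 43 + 50 + 0 = 93. ✓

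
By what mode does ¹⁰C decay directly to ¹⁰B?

beta-plus decay or electron capture

ΔA = 10 − 10 = 0; ΔZ = 5 − 6 = -1.
A is unchanged and Z drops by 1 — a proton has become a neutron (β⁺ emission or electron capture).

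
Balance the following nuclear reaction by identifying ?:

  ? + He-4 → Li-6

Conserve mass number: A + 4 = 6, so A = 2.
Conserve atomic number: Z + 2 = 3, so Z = 1.
A = 2 and Z = 1 is H-2 — a deuteron.

deuteron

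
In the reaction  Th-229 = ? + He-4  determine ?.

Conserve mass number: 229 = A + 4, so A = 225.
Conserve atomic number: 90 = Z + 2, so Z = 88.
Z = 88 is radium, so the species is Ra-225.

Ra-225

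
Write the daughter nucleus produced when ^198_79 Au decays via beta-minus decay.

Beta-minus decay: mass number changes by +0, atomic number by +1.
A: 198 = 198; Z: 79 + 1 = 80.
Z = 80 is mercury, so the daughter is ^198_80 Hg.

Hg-198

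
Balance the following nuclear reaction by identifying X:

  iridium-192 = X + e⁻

Conserve mass number: 192 = A + 0, so A = 192.
Conserve atomic number: 77 = Z − 1, so Z = 78.
Z = 78 is platinum, so the species is platinum-192.

Pt-192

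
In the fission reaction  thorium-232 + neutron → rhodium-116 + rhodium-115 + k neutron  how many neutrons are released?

2

Conserve mass number: 233 = 116 + 115 + k, so k = 233 − 231 = 2.
Check atomic number: 90 = 45 + 45 + 0 = 90. ✓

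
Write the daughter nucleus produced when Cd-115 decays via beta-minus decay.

In-115

Beta-minus decay: mass number changes by +0, atomic number by +1.
A: 115 = 115; Z: 48 + 1 = 49.
Z = 49 is indium, so the daughter is In-115.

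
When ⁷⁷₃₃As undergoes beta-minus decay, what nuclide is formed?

Se-77

Beta-minus decay: mass number changes by +0, atomic number by +1.
A: 77 = 77; Z: 33 + 1 = 34.
Z = 34 is selenium, so the daughter is ⁷⁷₃₄Se.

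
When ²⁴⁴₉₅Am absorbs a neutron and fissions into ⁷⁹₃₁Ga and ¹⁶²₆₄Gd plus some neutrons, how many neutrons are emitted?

4

Conserve mass number: 245 = 79 + 162 + k, so k = 245 − 241 = 4.
Check atomic number: 95 = 31 + 64 + 0 = 95. ✓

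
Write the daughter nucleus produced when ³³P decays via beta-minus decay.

Beta-minus decay: mass number changes by +0, atomic number by +1.
A: 33 = 33; Z: 15 + 1 = 16.
Z = 16 is sulfur, so the daughter is ³³S.

S-33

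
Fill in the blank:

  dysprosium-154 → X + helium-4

Gd-150

Conserve mass number: 154 = A + 4, so A = 150.
Conserve atomic number: 66 = Z + 2, so Z = 64.
Z = 64 is gadolinium, so the species is gadolinium-150.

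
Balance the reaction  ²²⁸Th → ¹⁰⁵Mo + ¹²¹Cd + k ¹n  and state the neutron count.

Conserve mass number: 228 = 105 + 121 + k, so k = 228 − 226 = 2.
Check atomic number: 90 = 42 + 48 + 0 = 90. ✓

2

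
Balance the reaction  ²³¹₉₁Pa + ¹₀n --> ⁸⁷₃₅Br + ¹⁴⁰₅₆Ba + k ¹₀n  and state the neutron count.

Conserve mass number: 232 = 87 + 140 + k, so k = 232 − 227 = 5.
Check atomic number: 91 = 35 + 56 + 0 = 91. ✓

5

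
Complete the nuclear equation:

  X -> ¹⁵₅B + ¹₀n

Conserve mass number: A = 15 + 1, so A = 16.
Conserve atomic number: Z = 5 + 0, so Z = 5.
Z = 5 is boron, so the species is ¹⁶₅B.

B-16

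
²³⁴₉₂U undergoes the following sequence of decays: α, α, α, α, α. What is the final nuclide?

Pb-214

Start: (A, Z) = (234, 92).
After α: (230, 90).
After α: (226, 88).
After α: (222, 86).
After α: (218, 84).
After α: (214, 82).
Z = 82 is lead.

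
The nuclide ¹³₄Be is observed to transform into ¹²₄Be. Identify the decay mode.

neutron emission

ΔA = 12 − 13 = -1; ΔZ = 4 − 4 = +0.
A drops by 1 with Z unchanged — a neutron was emitted.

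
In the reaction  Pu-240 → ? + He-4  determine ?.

Conserve mass number: 240 = A + 4, so A = 236.
Conserve atomic number: 94 = Z + 2, so Z = 92.
Z = 92 is uranium, so the species is U-236.

U-236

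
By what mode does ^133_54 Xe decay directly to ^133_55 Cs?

ΔA = 133 − 133 = 0; ΔZ = 55 − 54 = +1.
A is unchanged and Z rises by 1 — a neutron has become a proton (β⁻ decay).

beta-minus decay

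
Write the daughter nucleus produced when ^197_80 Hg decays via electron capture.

Au-197

Electron capture: mass number changes by +0, atomic number by -1.
A: 197 = 197; Z: 80 − 1 = 79.
Z = 79 is gold, so the daughter is ^197_79 Au.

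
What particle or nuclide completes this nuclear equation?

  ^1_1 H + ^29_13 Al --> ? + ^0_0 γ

Conserve mass number: 1 + 29 = A + 0, so A = 30.
Conserve atomic number: 1 + 13 = Z + 0, so Z = 14.
Z = 14 is silicon, so the species is ^30_14 Si.

Si-30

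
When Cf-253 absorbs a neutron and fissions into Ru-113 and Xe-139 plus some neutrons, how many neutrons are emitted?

Conserve mass number: 254 = 113 + 139 + k, so k = 254 − 252 = 2.
Check atomic number: 98 = 44 + 54 + 0 = 98. ✓

2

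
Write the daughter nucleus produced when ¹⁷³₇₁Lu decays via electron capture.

Electron capture: mass number changes by +0, atomic number by -1.
A: 173 = 173; Z: 71 − 1 = 70.
Z = 70 is ytterbium, so the daughter is ¹⁷³₇₀Yb.

Yb-173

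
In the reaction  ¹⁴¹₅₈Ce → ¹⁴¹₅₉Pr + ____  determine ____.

Conserve mass number: 141 = 141 + A, so A = 0.
Conserve atomic number: 58 = 59 + Z, so Z = -1.
A = 0 and Z = -1 is ⁰₋₁e — a beta-minus particle.

beta-minus particle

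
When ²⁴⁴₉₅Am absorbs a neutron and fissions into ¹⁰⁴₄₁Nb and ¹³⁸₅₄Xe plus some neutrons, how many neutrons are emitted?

Conserve mass number: 245 = 104 + 138 + k, so k = 245 − 242 = 3.
Check atomic number: 95 = 41 + 54 + 0 = 95. ✓

3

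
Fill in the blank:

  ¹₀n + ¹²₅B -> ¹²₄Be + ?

Conserve mass number: 1 + 12 = 12 + A, so A = 1.
Conserve atomic number: 0 + 5 = 4 + Z, so Z = 1.
A = 1 and Z = 1 is ¹₁H — a proton.

proton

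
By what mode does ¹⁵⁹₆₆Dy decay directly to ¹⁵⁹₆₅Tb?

ΔA = 159 − 159 = 0; ΔZ = 65 − 66 = -1.
A is unchanged and Z drops by 1 — a proton has become a neutron (β⁺ emission or electron capture).

beta-plus decay or electron capture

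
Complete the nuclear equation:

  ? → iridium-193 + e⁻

Os-193

Conserve mass number: A = 193 + 0, so A = 193.
Conserve atomic number: Z = 77 − 1, so Z = 76.
Z = 76 is osmium, so the species is osmium-193.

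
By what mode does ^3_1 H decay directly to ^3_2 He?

ΔA = 3 − 3 = 0; ΔZ = 2 − 1 = +1.
A is unchanged and Z rises by 1 — a neutron has become a proton (β⁻ decay).

beta-minus decay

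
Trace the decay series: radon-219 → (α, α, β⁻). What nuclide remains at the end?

Start: (A, Z) = (219, 86).
After α: (215, 84).
After α: (211, 82).
After β⁻: (211, 83).
Z = 83 is bismuth.

Bi-211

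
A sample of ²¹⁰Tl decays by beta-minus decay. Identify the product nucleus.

Beta-minus decay: mass number changes by +0, atomic number by +1.
A: 210 = 210; Z: 81 + 1 = 82.
Z = 82 is lead, so the daughter is ²¹⁰Pb.

Pb-210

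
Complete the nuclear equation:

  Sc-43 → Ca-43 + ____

positron

Conserve mass number: 43 = 43 + A, so A = 0.
Conserve atomic number: 21 = 20 + Z, so Z = 1.
A = 0 and Z = 1 is e⁺ — a positron.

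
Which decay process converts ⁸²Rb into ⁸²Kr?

ΔA = 82 − 82 = 0; ΔZ = 36 − 37 = -1.
A is unchanged and Z drops by 1 — a proton has become a neutron (β⁺ emission or electron capture).

beta-plus decay or electron capture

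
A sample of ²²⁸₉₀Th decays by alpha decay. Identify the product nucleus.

Alpha decay: mass number changes by -4, atomic number by -2.
A: 228 − 4 = 224; Z: 90 − 2 = 88.
Z = 88 is radium, so the daughter is ²²⁴₈₈Ra.

Ra-224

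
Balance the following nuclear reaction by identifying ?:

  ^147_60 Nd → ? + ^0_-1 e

Conserve mass number: 147 = A + 0, so A = 147.
Conserve atomic number: 60 = Z − 1, so Z = 61.
Z = 61 is promethium, so the species is ^147_61 Pm.

Pm-147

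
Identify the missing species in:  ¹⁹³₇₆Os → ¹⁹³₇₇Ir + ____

Conserve mass number: 193 = 193 + A, so A = 0.
Conserve atomic number: 76 = 77 + Z, so Z = -1.
A = 0 and Z = -1 is ⁰₋₁e — a beta-minus particle.

beta-minus particle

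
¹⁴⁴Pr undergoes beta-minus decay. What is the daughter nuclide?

Nd-144

Beta-minus decay: mass number changes by +0, atomic number by +1.
A: 144 = 144; Z: 59 + 1 = 60.
Z = 60 is neodymium, so the daughter is ¹⁴⁴Nd.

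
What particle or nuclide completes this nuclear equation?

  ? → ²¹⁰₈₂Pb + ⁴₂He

Conserve mass number: A = 210 + 4, so A = 214.
Conserve atomic number: Z = 82 + 2, so Z = 84.
Z = 84 is polonium, so the species is ²¹⁴₈₄Po.

Po-214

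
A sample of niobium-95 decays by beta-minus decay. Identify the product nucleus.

Beta-minus decay: mass number changes by +0, atomic number by +1.
A: 95 = 95; Z: 41 + 1 = 42.
Z = 42 is molybdenum, so the daughter is molybdenum-95.

Mo-95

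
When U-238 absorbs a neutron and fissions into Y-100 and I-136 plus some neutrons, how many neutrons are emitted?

3

Conserve mass number: 239 = 100 + 136 + k, so k = 239 − 236 = 3.
Check atomic number: 92 = 39 + 53 + 0 = 92. ✓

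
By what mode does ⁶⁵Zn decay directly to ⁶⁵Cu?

ΔA = 65 − 65 = 0; ΔZ = 29 − 30 = -1.
A is unchanged and Z drops by 1 — a proton has become a neutron (β⁺ emission or electron capture).

beta-plus decay or electron capture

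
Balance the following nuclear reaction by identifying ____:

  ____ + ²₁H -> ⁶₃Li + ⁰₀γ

alpha particle

Conserve mass number: A + 2 = 6 + 0, so A = 4.
Conserve atomic number: Z + 1 = 3 + 0, so Z = 2.
A = 4 and Z = 2 is ⁴₂He — an alpha particle.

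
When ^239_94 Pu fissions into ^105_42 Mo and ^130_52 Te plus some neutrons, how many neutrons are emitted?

Conserve mass number: 239 = 105 + 130 + k, so k = 239 − 235 = 4.
Check atomic number: 94 = 42 + 52 + 0 = 94. ✓

4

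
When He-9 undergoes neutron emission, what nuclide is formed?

Neutron emission: mass number changes by -1, atomic number by +0.
A: 9 − 1 = 8; Z: 2 = 2.
Z = 2 is helium, so the daughter is He-8.

He-8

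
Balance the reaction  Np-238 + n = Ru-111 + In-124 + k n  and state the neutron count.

4

Conserve mass number: 239 = 111 + 124 + k, so k = 239 − 235 = 4.
Check atomic number: 93 = 44 + 49 + 0 = 93. ✓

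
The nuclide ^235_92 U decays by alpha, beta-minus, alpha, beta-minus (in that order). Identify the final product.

Start: (A, Z) = (235, 92).
After α: (231, 90).
After β⁻: (231, 91).
After α: (227, 89).
After β⁻: (227, 90).
Z = 90 is thorium.

Th-227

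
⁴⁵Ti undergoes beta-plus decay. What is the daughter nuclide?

Beta-plus decay: mass number changes by +0, atomic number by -1.
A: 45 = 45; Z: 22 − 1 = 21.
Z = 21 is scandium, so the daughter is ⁴⁵Sc.

Sc-45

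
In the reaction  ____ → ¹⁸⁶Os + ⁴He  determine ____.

Pt-190

Conserve mass number: A = 186 + 4, so A = 190.
Conserve atomic number: Z = 76 + 2, so Z = 78.
Z = 78 is platinum, so the species is ¹⁹⁰Pt.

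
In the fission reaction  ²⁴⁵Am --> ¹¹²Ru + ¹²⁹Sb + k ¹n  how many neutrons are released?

4

Conserve mass number: 245 = 112 + 129 + k, so k = 245 − 241 = 4.
Check atomic number: 95 = 44 + 51 + 0 = 95. ✓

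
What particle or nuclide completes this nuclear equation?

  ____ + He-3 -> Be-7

Conserve mass number: A + 3 = 7, so A = 4.
Conserve atomic number: Z + 2 = 4, so Z = 2.
A = 4 and Z = 2 is He-4 — an alpha particle.

alpha particle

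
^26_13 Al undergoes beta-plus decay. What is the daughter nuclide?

Beta-plus decay: mass number changes by +0, atomic number by -1.
A: 26 = 26; Z: 13 − 1 = 12.
Z = 12 is magnesium, so the daughter is ^26_12 Mg.

Mg-26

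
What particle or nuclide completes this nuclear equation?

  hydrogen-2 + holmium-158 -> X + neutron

Er-159

Conserve mass number: 2 + 158 = A + 1, so A = 159.
Conserve atomic number: 1 + 67 = Z + 0, so Z = 68.
Z = 68 is erbium, so the species is erbium-159.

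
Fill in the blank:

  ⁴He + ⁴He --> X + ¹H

Conserve mass number: 4 + 4 = A + 1, so A = 7.
Conserve atomic number: 2 + 2 = Z + 1, so Z = 3.
Z = 3 is lithium, so the species is ⁷Li.

Li-7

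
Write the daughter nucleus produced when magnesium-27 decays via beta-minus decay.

Beta-minus decay: mass number changes by +0, atomic number by +1.
A: 27 = 27; Z: 12 + 1 = 13.
Z = 13 is aluminium, so the daughter is aluminium-27.

Al-27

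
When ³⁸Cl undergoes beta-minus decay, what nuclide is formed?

Ar-38

Beta-minus decay: mass number changes by +0, atomic number by +1.
A: 38 = 38; Z: 17 + 1 = 18.
Z = 18 is argon, so the daughter is ³⁸Ar.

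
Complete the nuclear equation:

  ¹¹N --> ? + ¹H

Conserve mass number: 11 = A + 1, so A = 10.
Conserve atomic number: 7 = Z + 1, so Z = 6.
Z = 6 is carbon, so the species is ¹⁰C.

C-10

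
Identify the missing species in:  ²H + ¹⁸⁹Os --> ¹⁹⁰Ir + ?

neutron

Conserve mass number: 2 + 189 = 190 + A, so A = 1.
Conserve atomic number: 1 + 76 = 77 + Z, so Z = 0.
A = 1 and Z = 0 is ¹n — a neutron.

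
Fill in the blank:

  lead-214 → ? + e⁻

Conserve mass number: 214 = A + 0, so A = 214.
Conserve atomic number: 82 = Z − 1, so Z = 83.
Z = 83 is bismuth, so the species is bismuth-214.

Bi-214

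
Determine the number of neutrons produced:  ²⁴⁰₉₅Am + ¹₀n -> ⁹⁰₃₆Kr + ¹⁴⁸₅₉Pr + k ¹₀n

3

Conserve mass number: 241 = 90 + 148 + k, so k = 241 − 238 = 3.
Check atomic number: 95 = 36 + 59 + 0 = 95. ✓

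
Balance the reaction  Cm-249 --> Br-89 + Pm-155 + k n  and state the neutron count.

Conserve mass number: 249 = 89 + 155 + k, so k = 249 − 244 = 5.
Check atomic number: 96 = 35 + 61 + 0 = 96. ✓

5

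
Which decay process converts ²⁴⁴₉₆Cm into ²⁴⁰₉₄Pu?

alpha decay

ΔA = 240 − 244 = -4; ΔZ = 94 − 96 = -2.
A drops by 4 and Z drops by 2 — the signature of alpha emission.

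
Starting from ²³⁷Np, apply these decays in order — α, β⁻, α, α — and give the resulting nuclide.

Ra-225

Start: (A, Z) = (237, 93).
After α: (233, 91).
After β⁻: (233, 92).
After α: (229, 90).
After α: (225, 88).
Z = 88 is radium.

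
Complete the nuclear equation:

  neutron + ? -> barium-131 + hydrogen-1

Conserve mass number: 1 + A = 131 + 1, so A = 131.
Conserve atomic number: 0 + Z = 56 + 1, so Z = 57.
Z = 57 is lanthanum, so the species is lanthanum-131.

La-131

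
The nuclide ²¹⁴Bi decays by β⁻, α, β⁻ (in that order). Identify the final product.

Bi-210

Start: (A, Z) = (214, 83).
After β⁻: (214, 84).
After α: (210, 82).
After β⁻: (210, 83).
Z = 83 is bismuth.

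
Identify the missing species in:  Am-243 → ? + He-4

Conserve mass number: 243 = A + 4, so A = 239.
Conserve atomic number: 95 = Z + 2, so Z = 93.
Z = 93 is neptunium, so the species is Np-239.

Np-239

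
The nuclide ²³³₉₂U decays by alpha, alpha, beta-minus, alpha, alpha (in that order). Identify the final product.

Start: (A, Z) = (233, 92).
After α: (229, 90).
After α: (225, 88).
After β⁻: (225, 89).
After α: (221, 87).
After α: (217, 85).
Z = 85 is astatine.

At-217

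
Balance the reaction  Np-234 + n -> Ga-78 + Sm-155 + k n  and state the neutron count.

2

Conserve mass number: 235 = 78 + 155 + k, so k = 235 − 233 = 2.
Check atomic number: 93 = 31 + 62 + 0 = 93. ✓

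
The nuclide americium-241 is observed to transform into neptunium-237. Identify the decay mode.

alpha decay

ΔA = 237 − 241 = -4; ΔZ = 93 − 95 = -2.
A drops by 4 and Z drops by 2 — the signature of alpha emission.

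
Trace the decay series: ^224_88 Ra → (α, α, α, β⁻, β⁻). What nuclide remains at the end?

Po-212

Start: (A, Z) = (224, 88).
After α: (220, 86).
After α: (216, 84).
After α: (212, 82).
After β⁻: (212, 83).
After β⁻: (212, 84).
Z = 84 is polonium.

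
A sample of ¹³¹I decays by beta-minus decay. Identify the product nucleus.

Beta-minus decay: mass number changes by +0, atomic number by +1.
A: 131 = 131; Z: 53 + 1 = 54.
Z = 54 is xenon, so the daughter is ¹³¹Xe.

Xe-131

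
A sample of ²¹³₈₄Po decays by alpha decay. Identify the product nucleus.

Alpha decay: mass number changes by -4, atomic number by -2.
A: 213 − 4 = 209; Z: 84 − 2 = 82.
Z = 82 is lead, so the daughter is ²⁰⁹₈₂Pb.

Pb-209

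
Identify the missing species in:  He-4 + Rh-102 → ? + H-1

Pd-105

Conserve mass number: 4 + 102 = A + 1, so A = 105.
Conserve atomic number: 2 + 45 = Z + 1, so Z = 46.
Z = 46 is palladium, so the species is Pd-105.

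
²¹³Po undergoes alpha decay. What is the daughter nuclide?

Alpha decay: mass number changes by -4, atomic number by -2.
A: 213 − 4 = 209; Z: 84 − 2 = 82.
Z = 82 is lead, so the daughter is ²⁰⁹Pb.

Pb-209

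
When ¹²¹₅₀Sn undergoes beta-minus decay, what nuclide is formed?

Beta-minus decay: mass number changes by +0, atomic number by +1.
A: 121 = 121; Z: 50 + 1 = 51.
Z = 51 is antimony, so the daughter is ¹²¹₅₁Sb.

Sb-121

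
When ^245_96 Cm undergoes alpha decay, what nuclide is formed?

Pu-241

Alpha decay: mass number changes by -4, atomic number by -2.
A: 245 − 4 = 241; Z: 96 − 2 = 94.
Z = 94 is plutonium, so the daughter is ^241_94 Pu.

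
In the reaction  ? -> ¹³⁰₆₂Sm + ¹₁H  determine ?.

Conserve mass number: A = 130 + 1, so A = 131.
Conserve atomic number: Z = 62 + 1, so Z = 63.
Z = 63 is europium, so the species is ¹³¹₆₃Eu.

Eu-131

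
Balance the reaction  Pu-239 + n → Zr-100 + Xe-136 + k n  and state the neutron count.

4

Conserve mass number: 240 = 100 + 136 + k, so k = 240 − 236 = 4.
Check atomic number: 94 = 40 + 54 + 0 = 94. ✓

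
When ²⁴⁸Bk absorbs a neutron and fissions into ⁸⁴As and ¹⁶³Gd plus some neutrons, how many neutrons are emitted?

Conserve mass number: 249 = 84 + 163 + k, so k = 249 − 247 = 2.
Check atomic number: 97 = 33 + 64 + 0 = 97. ✓

2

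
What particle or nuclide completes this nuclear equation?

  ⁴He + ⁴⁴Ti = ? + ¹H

Conserve mass number: 4 + 44 = A + 1, so A = 47.
Conserve atomic number: 2 + 22 = Z + 1, so Z = 23.
Z = 23 is vanadium, so the species is ⁴⁷V.

V-47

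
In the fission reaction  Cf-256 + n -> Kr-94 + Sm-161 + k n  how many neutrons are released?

2

Conserve mass number: 257 = 94 + 161 + k, so k = 257 − 255 = 2.
Check atomic number: 98 = 36 + 62 + 0 = 98. ✓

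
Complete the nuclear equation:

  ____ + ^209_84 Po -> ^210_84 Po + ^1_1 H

deuteron

Conserve mass number: A + 209 = 210 + 1, so A = 2.
Conserve atomic number: Z + 84 = 84 + 1, so Z = 1.
A = 2 and Z = 1 is ^2_1 H — a deuteron.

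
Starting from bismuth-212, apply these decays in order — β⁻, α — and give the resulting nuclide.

Start: (A, Z) = (212, 83).
After β⁻: (212, 84).
After α: (208, 82).
Z = 82 is lead.

Pb-208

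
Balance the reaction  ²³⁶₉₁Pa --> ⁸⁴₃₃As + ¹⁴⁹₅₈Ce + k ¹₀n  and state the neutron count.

Conserve mass number: 236 = 84 + 149 + k, so k = 236 − 233 = 3.
Check atomic number: 91 = 33 + 58 + 0 = 91. ✓

3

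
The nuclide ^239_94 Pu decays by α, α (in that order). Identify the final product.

Th-231

Start: (A, Z) = (239, 94).
After α: (235, 92).
After α: (231, 90).
Z = 90 is thorium.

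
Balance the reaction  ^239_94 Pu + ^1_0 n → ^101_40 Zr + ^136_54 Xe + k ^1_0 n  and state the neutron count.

Conserve mass number: 240 = 101 + 136 + k, so k = 240 − 237 = 3.
Check atomic number: 94 = 40 + 54 + 0 = 94. ✓

3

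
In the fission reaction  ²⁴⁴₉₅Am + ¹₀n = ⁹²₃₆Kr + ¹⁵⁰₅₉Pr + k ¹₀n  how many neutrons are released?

Conserve mass number: 245 = 92 + 150 + k, so k = 245 − 242 = 3.
Check atomic number: 95 = 36 + 59 + 0 = 95. ✓

3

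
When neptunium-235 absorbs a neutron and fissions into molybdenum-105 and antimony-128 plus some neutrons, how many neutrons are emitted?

Conserve mass number: 236 = 105 + 128 + k, so k = 236 − 233 = 3.
Check atomic number: 93 = 42 + 51 + 0 = 93. ✓

3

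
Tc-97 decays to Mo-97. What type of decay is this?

ΔA = 97 − 97 = 0; ΔZ = 42 − 43 = -1.
A is unchanged and Z drops by 1 — a proton has become a neutron (β⁺ emission or electron capture).

beta-plus decay or electron capture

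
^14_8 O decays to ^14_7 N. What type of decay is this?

beta-plus decay or electron capture

ΔA = 14 − 14 = 0; ΔZ = 7 − 8 = -1.
A is unchanged and Z drops by 1 — a proton has become a neutron (β⁺ emission or electron capture).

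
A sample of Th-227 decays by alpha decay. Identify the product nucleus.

Alpha decay: mass number changes by -4, atomic number by -2.
A: 227 − 4 = 223; Z: 90 − 2 = 88.
Z = 88 is radium, so the daughter is Ra-223.

Ra-223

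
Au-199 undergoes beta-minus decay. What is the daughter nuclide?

Beta-minus decay: mass number changes by +0, atomic number by +1.
A: 199 = 199; Z: 79 + 1 = 80.
Z = 80 is mercury, so the daughter is Hg-199.

Hg-199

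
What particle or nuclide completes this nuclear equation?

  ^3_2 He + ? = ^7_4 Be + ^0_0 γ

Conserve mass number: 3 + A = 7 + 0, so A = 4.
Conserve atomic number: 2 + Z = 4 + 0, so Z = 2.
A = 4 and Z = 2 is ^4_2 He — an alpha particle.

alpha particle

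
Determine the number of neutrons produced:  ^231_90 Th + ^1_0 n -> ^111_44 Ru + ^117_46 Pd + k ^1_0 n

4

Conserve mass number: 232 = 111 + 117 + k, so k = 232 − 228 = 4.
Check atomic number: 90 = 44 + 46 + 0 = 90. ✓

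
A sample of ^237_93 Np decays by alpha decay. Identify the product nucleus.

Pa-233

Alpha decay: mass number changes by -4, atomic number by -2.
A: 237 − 4 = 233; Z: 93 − 2 = 91.
Z = 91 is protactinium, so the daughter is ^233_91 Pa.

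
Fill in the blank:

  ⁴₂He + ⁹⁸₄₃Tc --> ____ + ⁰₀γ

Conserve mass number: 4 + 98 = A + 0, so A = 102.
Conserve atomic number: 2 + 43 = Z + 0, so Z = 45.
Z = 45 is rhodium, so the species is ¹⁰²₄₅Rh.

Rh-102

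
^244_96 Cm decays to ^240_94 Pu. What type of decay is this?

alpha decay

ΔA = 240 − 244 = -4; ΔZ = 94 − 96 = -2.
A drops by 4 and Z drops by 2 — the signature of alpha emission.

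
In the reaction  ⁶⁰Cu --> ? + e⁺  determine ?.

Conserve mass number: 60 = A + 0, so A = 60.
Conserve atomic number: 29 = Z + 1, so Z = 28.
Z = 28 is nickel, so the species is ⁶⁰Ni.

Ni-60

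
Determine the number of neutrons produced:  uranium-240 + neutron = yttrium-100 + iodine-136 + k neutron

5

Conserve mass number: 241 = 100 + 136 + k, so k = 241 − 236 = 5.
Check atomic number: 92 = 39 + 53 + 0 = 92. ✓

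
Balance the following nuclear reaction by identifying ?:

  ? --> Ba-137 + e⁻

Cs-137

Conserve mass number: A = 137 + 0, so A = 137.
Conserve atomic number: Z = 56 − 1, so Z = 55.
Z = 55 is caesium, so the species is Cs-137.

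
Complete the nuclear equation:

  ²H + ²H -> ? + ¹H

H-3

Conserve mass number: 2 + 2 = A + 1, so A = 3.
Conserve atomic number: 1 + 1 = Z + 1, so Z = 1.
A = 3 and Z = 1 is ³H — a triton.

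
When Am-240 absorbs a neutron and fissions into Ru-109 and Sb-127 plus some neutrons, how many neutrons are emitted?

5

Conserve mass number: 241 = 109 + 127 + k, so k = 241 − 236 = 5.
Check atomic number: 95 = 44 + 51 + 0 = 95. ✓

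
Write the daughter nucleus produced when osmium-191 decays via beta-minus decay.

Ir-191

Beta-minus decay: mass number changes by +0, atomic number by +1.
A: 191 = 191; Z: 76 + 1 = 77.
Z = 77 is iridium, so the daughter is iridium-191.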